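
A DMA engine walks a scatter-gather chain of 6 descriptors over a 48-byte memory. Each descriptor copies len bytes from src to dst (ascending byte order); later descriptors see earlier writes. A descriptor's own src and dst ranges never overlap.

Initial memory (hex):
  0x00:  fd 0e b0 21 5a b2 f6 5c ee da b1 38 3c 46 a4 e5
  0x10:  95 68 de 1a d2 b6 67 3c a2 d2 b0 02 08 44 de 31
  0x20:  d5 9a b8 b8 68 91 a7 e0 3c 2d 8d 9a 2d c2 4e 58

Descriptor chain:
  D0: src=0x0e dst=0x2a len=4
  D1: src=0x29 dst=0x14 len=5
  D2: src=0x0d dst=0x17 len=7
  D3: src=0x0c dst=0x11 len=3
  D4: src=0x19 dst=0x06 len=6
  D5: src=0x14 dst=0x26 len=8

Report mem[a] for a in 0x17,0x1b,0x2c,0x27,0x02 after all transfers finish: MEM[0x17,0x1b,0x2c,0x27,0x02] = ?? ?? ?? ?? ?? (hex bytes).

MEM[0x17,0x1b,0x2c,0x27,0x02] = 46 68 95 a4 b0

#0 dst[0x2a+4] := {0xa4,0xe5,0x95,0x68}
#1 dst[0x14+5] := {0x2d,0xa4,0xe5,0x95,0x68}
#2 dst[0x17+7] := {0x46,0xa4,0xe5,0x95,0x68,0xde,0x1a}
#3 dst[0x11+3] := {0x3c,0x46,0xa4}
#4 dst[0x06+6] := {0xe5,0x95,0x68,0xde,0x1a,0xde}
#5 dst[0x26+8] := {0x2d,0xa4,0xe5,0x46,0xa4,0xe5,0x95,0x68}
query mem[0x17]=0x46, mem[0x1b]=0x68, mem[0x2c]=0x95, mem[0x27]=0xa4, mem[0x02]=0xb0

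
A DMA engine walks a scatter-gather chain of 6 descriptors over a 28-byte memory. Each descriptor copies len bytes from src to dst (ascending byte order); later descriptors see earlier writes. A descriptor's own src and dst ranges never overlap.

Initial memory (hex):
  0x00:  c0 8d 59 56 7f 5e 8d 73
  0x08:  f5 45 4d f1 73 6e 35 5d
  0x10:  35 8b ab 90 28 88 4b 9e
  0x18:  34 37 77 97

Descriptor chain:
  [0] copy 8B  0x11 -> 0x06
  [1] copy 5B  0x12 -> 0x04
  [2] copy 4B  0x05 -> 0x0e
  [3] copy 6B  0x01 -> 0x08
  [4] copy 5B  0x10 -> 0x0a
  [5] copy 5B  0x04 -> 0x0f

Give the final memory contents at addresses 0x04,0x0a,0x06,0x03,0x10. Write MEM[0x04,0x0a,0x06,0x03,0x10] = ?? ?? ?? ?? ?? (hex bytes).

MEM[0x04,0x0a,0x06,0x03,0x10] = ab 88 28 56 90

D0: mem[0x06..0x0d] <- [8b ab 90 28 88 4b 9e 34]
D1: mem[0x04..0x08] <- [ab 90 28 88 4b]
D2: mem[0x0e..0x11] <- [90 28 88 4b]
D3: mem[0x08..0x0d] <- [8d 59 56 ab 90 28]
D4: mem[0x0a..0x0e] <- [88 4b ab 90 28]
D5: mem[0x0f..0x13] <- [ab 90 28 88 8d]
query mem[0x04]=0xab, mem[0x0a]=0x88, mem[0x06]=0x28, mem[0x03]=0x56, mem[0x10]=0x90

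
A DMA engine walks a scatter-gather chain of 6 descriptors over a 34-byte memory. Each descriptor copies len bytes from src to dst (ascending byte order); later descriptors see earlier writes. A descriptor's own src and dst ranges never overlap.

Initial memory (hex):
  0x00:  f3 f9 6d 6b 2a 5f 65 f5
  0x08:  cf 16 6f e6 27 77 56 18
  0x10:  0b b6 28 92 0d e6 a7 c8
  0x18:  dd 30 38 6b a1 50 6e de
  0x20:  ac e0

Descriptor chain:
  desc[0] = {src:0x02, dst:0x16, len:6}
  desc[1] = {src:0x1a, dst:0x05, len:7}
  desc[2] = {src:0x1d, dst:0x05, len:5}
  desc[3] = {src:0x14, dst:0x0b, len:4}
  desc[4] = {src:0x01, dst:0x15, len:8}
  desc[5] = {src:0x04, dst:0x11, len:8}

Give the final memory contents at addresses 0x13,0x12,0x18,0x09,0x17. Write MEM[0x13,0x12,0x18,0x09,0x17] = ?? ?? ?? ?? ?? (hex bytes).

MEM[0x13,0x12,0x18,0x09,0x17] = 6e 50 0d e0 de

#0 dst[0x16+6] := {0x6d,0x6b,0x2a,0x5f,0x65,0xf5}
#1 dst[0x05+7] := {0x65,0xf5,0xa1,0x50,0x6e,0xde,0xac}
#2 dst[0x05+5] := {0x50,0x6e,0xde,0xac,0xe0}
#3 dst[0x0b+4] := {0x0d,0xe6,0x6d,0x6b}
#4 dst[0x15+8] := {0xf9,0x6d,0x6b,0x2a,0x50,0x6e,0xde,0xac}
#5 dst[0x11+8] := {0x2a,0x50,0x6e,0xde,0xac,0xe0,0xde,0x0d}
query mem[0x13]=0x6e, mem[0x12]=0x50, mem[0x18]=0x0d, mem[0x09]=0xe0, mem[0x17]=0xde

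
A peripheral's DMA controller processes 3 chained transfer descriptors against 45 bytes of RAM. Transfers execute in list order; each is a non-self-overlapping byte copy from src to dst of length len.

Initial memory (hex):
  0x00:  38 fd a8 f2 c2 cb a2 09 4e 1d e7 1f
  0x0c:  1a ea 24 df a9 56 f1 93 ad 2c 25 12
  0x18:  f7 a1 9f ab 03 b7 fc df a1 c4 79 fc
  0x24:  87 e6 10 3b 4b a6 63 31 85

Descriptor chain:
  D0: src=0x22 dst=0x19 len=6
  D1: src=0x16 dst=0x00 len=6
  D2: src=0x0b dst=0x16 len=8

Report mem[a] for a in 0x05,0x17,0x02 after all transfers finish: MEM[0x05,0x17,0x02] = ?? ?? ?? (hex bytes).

MEM[0x05,0x17,0x02] = 87 1a f7

  after D0: wrote 6B at 0x19 = 79fc87e6103b
  after D1: wrote 6B at 0x00 = 2512f779fc87
  after D2: wrote 8B at 0x16 = 1f1aea24dfa956f1
query mem[0x05]=0x87, mem[0x17]=0x1a, mem[0x02]=0xf7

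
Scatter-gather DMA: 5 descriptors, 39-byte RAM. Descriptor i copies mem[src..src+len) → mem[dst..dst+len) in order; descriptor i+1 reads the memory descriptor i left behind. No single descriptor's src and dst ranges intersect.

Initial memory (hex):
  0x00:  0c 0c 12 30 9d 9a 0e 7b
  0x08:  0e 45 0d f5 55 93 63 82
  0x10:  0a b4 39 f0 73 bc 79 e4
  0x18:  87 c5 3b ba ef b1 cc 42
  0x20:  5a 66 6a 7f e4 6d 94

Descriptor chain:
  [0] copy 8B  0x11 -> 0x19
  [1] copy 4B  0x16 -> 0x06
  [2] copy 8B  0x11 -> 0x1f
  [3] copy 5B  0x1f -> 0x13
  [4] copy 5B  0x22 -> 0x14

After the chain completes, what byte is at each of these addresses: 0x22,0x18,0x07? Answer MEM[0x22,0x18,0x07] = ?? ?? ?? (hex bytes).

MEM[0x22,0x18,0x07] = 73 87 e4

#0 dst[0x19+8] := {0xb4,0x39,0xf0,0x73,0xbc,0x79,0xe4,0x87}
#1 dst[0x06+4] := {0x79,0xe4,0x87,0xb4}
#2 dst[0x1f+8] := {0xb4,0x39,0xf0,0x73,0xbc,0x79,0xe4,0x87}
#3 dst[0x13+5] := {0xb4,0x39,0xf0,0x73,0xbc}
#4 dst[0x14+5] := {0x73,0xbc,0x79,0xe4,0x87}
query mem[0x22]=0x73, mem[0x18]=0x87, mem[0x07]=0xe4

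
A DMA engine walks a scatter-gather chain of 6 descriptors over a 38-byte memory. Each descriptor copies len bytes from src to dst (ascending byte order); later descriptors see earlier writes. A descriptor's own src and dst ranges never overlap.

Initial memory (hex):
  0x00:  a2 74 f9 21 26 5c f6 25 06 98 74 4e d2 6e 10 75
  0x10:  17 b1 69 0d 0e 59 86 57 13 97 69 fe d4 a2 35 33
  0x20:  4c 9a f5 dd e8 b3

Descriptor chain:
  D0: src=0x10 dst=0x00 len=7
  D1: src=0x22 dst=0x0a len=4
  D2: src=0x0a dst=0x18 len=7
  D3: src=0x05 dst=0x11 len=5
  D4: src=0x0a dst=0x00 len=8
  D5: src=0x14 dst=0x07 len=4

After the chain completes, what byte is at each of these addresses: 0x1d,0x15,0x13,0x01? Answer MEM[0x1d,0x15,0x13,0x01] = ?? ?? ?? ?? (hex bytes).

  after D0: wrote 7B at 0x00 = 17b1690d0e5986
  after D1: wrote 4B at 0x0a = f5dde8b3
  after D2: wrote 7B at 0x18 = f5dde8b3107517
  after D3: wrote 5B at 0x11 = 5986250698
  after D4: wrote 8B at 0x00 = f5dde8b310751759
  after D5: wrote 4B at 0x07 = 06988657
query mem[0x1d]=0x75, mem[0x15]=0x98, mem[0x13]=0x25, mem[0x01]=0xdd

MEM[0x1d,0x15,0x13,0x01] = 75 98 25 dd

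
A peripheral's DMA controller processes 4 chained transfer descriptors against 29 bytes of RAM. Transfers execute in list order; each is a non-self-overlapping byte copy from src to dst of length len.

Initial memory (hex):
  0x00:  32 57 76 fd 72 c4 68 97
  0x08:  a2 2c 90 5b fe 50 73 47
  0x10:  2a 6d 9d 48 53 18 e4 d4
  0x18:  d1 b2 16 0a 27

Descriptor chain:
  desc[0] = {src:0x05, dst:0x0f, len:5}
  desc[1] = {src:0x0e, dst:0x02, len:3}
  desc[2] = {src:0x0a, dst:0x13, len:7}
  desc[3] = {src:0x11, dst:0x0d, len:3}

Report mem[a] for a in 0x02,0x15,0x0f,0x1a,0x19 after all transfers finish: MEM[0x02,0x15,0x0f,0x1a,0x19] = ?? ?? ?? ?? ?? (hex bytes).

MEM[0x02,0x15,0x0f,0x1a,0x19] = 73 fe 90 16 68

#0 dst[0x0f+5] := {0xc4,0x68,0x97,0xa2,0x2c}
#1 dst[0x02+3] := {0x73,0xc4,0x68}
#2 dst[0x13+7] := {0x90,0x5b,0xfe,0x50,0x73,0xc4,0x68}
#3 dst[0x0d+3] := {0x97,0xa2,0x90}
query mem[0x02]=0x73, mem[0x15]=0xfe, mem[0x0f]=0x90, mem[0x1a]=0x16, mem[0x19]=0x68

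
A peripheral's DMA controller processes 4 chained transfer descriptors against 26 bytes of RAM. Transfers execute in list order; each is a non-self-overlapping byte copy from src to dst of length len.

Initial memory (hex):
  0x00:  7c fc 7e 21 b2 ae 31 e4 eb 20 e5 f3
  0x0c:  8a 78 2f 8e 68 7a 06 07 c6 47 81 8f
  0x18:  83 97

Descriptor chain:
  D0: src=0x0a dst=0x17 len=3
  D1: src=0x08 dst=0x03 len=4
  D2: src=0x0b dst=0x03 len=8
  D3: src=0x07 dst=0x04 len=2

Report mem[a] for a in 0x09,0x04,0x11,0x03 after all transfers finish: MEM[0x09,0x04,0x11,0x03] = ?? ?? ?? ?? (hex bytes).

#0 dst[0x17+3] := {0xe5,0xf3,0x8a}
#1 dst[0x03+4] := {0xeb,0x20,0xe5,0xf3}
#2 dst[0x03+8] := {0xf3,0x8a,0x78,0x2f,0x8e,0x68,0x7a,0x06}
#3 dst[0x04+2] := {0x8e,0x68}
query mem[0x09]=0x7a, mem[0x04]=0x8e, mem[0x11]=0x7a, mem[0x03]=0xf3

MEM[0x09,0x04,0x11,0x03] = 7a 8e 7a f3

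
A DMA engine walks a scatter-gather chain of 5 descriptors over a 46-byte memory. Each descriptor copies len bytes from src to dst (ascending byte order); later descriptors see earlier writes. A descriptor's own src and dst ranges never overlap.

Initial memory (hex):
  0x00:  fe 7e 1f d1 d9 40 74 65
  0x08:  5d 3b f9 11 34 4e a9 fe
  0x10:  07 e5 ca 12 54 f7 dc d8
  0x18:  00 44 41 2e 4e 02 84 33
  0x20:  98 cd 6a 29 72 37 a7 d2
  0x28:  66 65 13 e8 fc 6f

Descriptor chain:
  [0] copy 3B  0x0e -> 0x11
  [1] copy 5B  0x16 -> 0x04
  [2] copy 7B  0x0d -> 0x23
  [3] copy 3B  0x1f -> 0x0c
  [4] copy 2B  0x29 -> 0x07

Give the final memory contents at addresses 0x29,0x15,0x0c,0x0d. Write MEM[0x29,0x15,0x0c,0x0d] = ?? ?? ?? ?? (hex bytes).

#0 dst[0x11+3] := {0xa9,0xfe,0x07}
#1 dst[0x04+5] := {0xdc,0xd8,0x00,0x44,0x41}
#2 dst[0x23+7] := {0x4e,0xa9,0xfe,0x07,0xa9,0xfe,0x07}
#3 dst[0x0c+3] := {0x33,0x98,0xcd}
#4 dst[0x07+2] := {0x07,0x13}
query mem[0x29]=0x07, mem[0x15]=0xf7, mem[0x0c]=0x33, mem[0x0d]=0x98

MEM[0x29,0x15,0x0c,0x0d] = 07 f7 33 98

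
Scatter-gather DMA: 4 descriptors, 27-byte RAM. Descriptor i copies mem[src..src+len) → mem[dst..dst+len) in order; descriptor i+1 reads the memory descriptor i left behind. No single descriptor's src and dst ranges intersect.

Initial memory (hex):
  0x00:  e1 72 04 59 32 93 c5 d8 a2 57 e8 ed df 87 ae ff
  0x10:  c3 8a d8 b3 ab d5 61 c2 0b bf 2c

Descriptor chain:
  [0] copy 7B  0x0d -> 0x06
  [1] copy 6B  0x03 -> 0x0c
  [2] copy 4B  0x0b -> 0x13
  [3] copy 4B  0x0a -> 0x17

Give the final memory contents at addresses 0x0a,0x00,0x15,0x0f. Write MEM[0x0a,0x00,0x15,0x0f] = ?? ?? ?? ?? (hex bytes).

[0] 0x0d->0x06 len=7 : 87 ae ff c3 8a d8 b3
[1] 0x03->0x0c len=6 : 59 32 93 87 ae ff
[2] 0x0b->0x13 len=4 : d8 59 32 93
[3] 0x0a->0x17 len=4 : 8a d8 59 32
query mem[0x0a]=0x8a, mem[0x00]=0xe1, mem[0x15]=0x32, mem[0x0f]=0x87

MEM[0x0a,0x00,0x15,0x0f] = 8a e1 32 87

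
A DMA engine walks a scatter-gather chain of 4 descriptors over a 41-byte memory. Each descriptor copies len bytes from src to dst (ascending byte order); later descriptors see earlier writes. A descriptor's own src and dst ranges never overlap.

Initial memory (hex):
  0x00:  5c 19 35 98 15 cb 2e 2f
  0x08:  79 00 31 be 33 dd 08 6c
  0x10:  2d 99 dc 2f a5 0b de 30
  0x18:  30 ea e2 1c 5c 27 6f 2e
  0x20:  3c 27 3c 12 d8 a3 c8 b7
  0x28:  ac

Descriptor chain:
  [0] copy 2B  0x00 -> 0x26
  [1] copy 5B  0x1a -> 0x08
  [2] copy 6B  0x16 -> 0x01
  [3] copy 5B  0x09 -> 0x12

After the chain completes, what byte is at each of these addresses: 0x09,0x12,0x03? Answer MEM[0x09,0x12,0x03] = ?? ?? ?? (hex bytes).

D0: mem[0x26..0x27] <- [5c 19]
D1: mem[0x08..0x0c] <- [e2 1c 5c 27 6f]
D2: mem[0x01..0x06] <- [de 30 30 ea e2 1c]
D3: mem[0x12..0x16] <- [1c 5c 27 6f dd]
query mem[0x09]=0x1c, mem[0x12]=0x1c, mem[0x03]=0x30

MEM[0x09,0x12,0x03] = 1c 1c 30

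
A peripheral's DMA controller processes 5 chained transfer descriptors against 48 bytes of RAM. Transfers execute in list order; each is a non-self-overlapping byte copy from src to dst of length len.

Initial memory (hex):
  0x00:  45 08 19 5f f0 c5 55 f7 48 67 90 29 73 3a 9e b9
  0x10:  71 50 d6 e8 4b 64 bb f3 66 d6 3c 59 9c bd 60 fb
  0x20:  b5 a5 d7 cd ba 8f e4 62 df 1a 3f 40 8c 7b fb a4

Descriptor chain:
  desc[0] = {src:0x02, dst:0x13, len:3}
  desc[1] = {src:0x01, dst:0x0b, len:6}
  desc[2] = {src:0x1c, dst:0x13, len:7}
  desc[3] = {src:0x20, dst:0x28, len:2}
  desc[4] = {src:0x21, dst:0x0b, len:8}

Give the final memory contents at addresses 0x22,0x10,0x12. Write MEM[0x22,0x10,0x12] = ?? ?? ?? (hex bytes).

MEM[0x22,0x10,0x12] = d7 e4 b5

D0: mem[0x13..0x15] <- [19 5f f0]
D1: mem[0x0b..0x10] <- [08 19 5f f0 c5 55]
D2: mem[0x13..0x19] <- [9c bd 60 fb b5 a5 d7]
D3: mem[0x28..0x29] <- [b5 a5]
D4: mem[0x0b..0x12] <- [a5 d7 cd ba 8f e4 62 b5]
query mem[0x22]=0xd7, mem[0x10]=0xe4, mem[0x12]=0xb5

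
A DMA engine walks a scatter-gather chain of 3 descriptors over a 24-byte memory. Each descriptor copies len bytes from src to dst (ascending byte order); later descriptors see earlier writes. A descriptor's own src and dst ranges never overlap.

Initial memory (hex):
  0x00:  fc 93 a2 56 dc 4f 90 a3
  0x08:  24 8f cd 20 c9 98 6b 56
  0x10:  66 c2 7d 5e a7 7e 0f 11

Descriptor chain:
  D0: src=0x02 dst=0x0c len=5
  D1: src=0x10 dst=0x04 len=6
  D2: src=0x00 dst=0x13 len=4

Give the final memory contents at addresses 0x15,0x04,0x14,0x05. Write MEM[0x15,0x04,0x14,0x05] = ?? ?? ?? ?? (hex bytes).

MEM[0x15,0x04,0x14,0x05] = a2 90 93 c2

[0] 0x02->0x0c len=5 : a2 56 dc 4f 90
[1] 0x10->0x04 len=6 : 90 c2 7d 5e a7 7e
[2] 0x00->0x13 len=4 : fc 93 a2 56
query mem[0x15]=0xa2, mem[0x04]=0x90, mem[0x14]=0x93, mem[0x05]=0xc2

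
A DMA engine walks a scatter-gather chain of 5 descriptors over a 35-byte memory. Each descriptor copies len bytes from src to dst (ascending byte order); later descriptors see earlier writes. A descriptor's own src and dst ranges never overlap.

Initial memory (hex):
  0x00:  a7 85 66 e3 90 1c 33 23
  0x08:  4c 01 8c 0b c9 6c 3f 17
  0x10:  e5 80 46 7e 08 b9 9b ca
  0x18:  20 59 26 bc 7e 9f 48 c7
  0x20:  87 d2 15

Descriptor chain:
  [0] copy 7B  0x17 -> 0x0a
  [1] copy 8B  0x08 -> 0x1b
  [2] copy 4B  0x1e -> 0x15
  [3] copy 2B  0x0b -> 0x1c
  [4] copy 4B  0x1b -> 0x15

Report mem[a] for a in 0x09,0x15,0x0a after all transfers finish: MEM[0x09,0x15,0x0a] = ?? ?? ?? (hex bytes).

D0: mem[0x0a..0x10] <- [ca 20 59 26 bc 7e 9f]
D1: mem[0x1b..0x22] <- [4c 01 ca 20 59 26 bc 7e]
D2: mem[0x15..0x18] <- [20 59 26 bc]
D3: mem[0x1c..0x1d] <- [20 59]
D4: mem[0x15..0x18] <- [4c 20 59 20]
query mem[0x09]=0x01, mem[0x15]=0x4c, mem[0x0a]=0xca

MEM[0x09,0x15,0x0a] = 01 4c ca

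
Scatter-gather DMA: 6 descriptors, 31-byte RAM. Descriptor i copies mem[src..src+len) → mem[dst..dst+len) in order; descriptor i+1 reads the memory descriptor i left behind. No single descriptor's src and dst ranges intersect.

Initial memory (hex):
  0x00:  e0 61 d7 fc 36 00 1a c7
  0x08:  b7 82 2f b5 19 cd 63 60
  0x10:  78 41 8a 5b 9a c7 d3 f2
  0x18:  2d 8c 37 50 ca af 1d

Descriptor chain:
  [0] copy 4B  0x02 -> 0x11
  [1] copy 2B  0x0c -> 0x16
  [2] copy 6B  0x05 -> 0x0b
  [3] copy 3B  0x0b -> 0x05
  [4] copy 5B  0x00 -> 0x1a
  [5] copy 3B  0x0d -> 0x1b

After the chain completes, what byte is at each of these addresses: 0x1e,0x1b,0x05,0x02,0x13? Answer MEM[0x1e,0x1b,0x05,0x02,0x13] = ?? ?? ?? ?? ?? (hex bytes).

  after D0: wrote 4B at 0x11 = d7fc3600
  after D1: wrote 2B at 0x16 = 19cd
  after D2: wrote 6B at 0x0b = 001ac7b7822f
  after D3: wrote 3B at 0x05 = 001ac7
  after D4: wrote 5B at 0x1a = e061d7fc36
  after D5: wrote 3B at 0x1b = c7b782
query mem[0x1e]=0x36, mem[0x1b]=0xc7, mem[0x05]=0x00, mem[0x02]=0xd7, mem[0x13]=0x36

MEM[0x1e,0x1b,0x05,0x02,0x13] = 36 c7 00 d7 36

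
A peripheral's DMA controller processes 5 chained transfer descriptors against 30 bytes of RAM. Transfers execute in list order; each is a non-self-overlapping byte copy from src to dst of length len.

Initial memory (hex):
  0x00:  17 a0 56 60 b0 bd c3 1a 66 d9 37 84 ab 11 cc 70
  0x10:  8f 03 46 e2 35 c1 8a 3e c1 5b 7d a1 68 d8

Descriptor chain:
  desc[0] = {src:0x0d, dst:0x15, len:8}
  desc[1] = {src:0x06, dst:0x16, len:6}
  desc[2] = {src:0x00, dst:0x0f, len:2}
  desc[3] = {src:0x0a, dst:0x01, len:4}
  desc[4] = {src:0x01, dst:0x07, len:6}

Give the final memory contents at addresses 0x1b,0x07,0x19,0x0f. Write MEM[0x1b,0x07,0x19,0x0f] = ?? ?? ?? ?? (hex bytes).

D0: mem[0x15..0x1c] <- [11 cc 70 8f 03 46 e2 35]
D1: mem[0x16..0x1b] <- [c3 1a 66 d9 37 84]
D2: mem[0x0f..0x10] <- [17 a0]
D3: mem[0x01..0x04] <- [37 84 ab 11]
D4: mem[0x07..0x0c] <- [37 84 ab 11 bd c3]
query mem[0x1b]=0x84, mem[0x07]=0x37, mem[0x19]=0xd9, mem[0x0f]=0x17

MEM[0x1b,0x07,0x19,0x0f] = 84 37 d9 17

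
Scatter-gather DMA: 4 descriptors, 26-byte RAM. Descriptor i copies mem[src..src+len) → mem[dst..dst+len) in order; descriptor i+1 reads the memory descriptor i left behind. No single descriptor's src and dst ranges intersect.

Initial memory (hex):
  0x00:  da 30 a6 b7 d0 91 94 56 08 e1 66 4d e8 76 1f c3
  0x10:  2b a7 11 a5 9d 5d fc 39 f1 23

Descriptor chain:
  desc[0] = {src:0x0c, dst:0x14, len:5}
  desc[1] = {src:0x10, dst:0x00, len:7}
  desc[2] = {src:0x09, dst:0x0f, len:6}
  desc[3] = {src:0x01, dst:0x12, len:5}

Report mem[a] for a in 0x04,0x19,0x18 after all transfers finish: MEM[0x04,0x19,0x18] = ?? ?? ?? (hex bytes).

  after D0: wrote 5B at 0x14 = e8761fc32b
  after D1: wrote 7B at 0x00 = 2ba711a5e8761f
  after D2: wrote 6B at 0x0f = e1664de8761f
  after D3: wrote 5B at 0x12 = a711a5e876
query mem[0x04]=0xe8, mem[0x19]=0x23, mem[0x18]=0x2b

MEM[0x04,0x19,0x18] = e8 23 2b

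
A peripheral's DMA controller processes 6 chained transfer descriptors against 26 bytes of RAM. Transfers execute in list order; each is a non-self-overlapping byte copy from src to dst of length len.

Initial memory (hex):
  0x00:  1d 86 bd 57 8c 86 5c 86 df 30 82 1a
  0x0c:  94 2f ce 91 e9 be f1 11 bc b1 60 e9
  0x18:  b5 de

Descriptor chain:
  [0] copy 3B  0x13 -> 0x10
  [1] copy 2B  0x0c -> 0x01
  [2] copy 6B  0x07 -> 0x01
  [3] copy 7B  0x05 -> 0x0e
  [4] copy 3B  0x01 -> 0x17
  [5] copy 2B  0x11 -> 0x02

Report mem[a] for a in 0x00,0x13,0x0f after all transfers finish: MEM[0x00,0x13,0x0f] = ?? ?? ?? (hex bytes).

MEM[0x00,0x13,0x0f] = 1d 82 94

  after D0: wrote 3B at 0x10 = 11bcb1
  after D1: wrote 2B at 0x01 = 942f
  after D2: wrote 6B at 0x01 = 86df30821a94
  after D3: wrote 7B at 0x0e = 1a9486df30821a
  after D4: wrote 3B at 0x17 = 86df30
  after D5: wrote 2B at 0x02 = df30
query mem[0x00]=0x1d, mem[0x13]=0x82, mem[0x0f]=0x94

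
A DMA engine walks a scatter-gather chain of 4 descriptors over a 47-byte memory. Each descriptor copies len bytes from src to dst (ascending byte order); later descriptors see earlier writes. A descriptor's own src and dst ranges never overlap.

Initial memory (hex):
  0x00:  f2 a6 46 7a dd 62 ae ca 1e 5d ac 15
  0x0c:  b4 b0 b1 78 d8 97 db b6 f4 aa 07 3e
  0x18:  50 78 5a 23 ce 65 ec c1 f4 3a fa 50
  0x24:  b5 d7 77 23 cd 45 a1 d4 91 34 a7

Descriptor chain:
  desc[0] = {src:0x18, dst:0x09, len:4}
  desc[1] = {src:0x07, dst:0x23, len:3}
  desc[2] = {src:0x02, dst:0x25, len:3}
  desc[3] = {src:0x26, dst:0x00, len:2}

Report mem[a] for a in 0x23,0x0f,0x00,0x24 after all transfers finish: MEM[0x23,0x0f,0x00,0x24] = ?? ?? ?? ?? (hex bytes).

MEM[0x23,0x0f,0x00,0x24] = ca 78 7a 1e

#0 dst[0x09+4] := {0x50,0x78,0x5a,0x23}
#1 dst[0x23+3] := {0xca,0x1e,0x50}
#2 dst[0x25+3] := {0x46,0x7a,0xdd}
#3 dst[0x00+2] := {0x7a,0xdd}
query mem[0x23]=0xca, mem[0x0f]=0x78, mem[0x00]=0x7a, mem[0x24]=0x1e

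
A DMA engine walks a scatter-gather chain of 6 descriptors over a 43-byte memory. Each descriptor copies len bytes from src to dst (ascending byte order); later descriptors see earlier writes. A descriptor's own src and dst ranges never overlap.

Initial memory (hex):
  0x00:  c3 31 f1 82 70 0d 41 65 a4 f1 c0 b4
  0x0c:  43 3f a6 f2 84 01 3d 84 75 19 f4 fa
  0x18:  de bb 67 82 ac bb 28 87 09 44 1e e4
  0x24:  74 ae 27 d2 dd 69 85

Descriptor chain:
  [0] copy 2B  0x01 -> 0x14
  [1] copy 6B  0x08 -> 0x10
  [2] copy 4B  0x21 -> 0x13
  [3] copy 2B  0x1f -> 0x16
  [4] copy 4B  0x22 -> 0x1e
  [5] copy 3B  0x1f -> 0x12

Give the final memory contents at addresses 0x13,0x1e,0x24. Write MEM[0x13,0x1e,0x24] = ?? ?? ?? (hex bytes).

  after D0: wrote 2B at 0x14 = 31f1
  after D1: wrote 6B at 0x10 = a4f1c0b4433f
  after D2: wrote 4B at 0x13 = 441ee474
  after D3: wrote 2B at 0x16 = 8709
  after D4: wrote 4B at 0x1e = 1ee474ae
  after D5: wrote 3B at 0x12 = e474ae
query mem[0x13]=0x74, mem[0x1e]=0x1e, mem[0x24]=0x74

MEM[0x13,0x1e,0x24] = 74 1e 74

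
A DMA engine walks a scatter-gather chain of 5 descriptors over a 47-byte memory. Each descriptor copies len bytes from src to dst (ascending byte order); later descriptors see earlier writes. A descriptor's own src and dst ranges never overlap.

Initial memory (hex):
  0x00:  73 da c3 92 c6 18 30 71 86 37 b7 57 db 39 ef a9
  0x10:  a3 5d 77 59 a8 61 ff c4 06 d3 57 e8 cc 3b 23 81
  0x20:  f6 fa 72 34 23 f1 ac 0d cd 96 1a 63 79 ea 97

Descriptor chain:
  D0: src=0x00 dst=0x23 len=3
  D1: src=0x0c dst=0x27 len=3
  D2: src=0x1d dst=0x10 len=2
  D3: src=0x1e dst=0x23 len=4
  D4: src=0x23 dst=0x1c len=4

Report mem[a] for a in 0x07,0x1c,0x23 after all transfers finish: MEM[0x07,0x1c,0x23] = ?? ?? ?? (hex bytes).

MEM[0x07,0x1c,0x23] = 71 23 23

  after D0: wrote 3B at 0x23 = 73dac3
  after D1: wrote 3B at 0x27 = db39ef
  after D2: wrote 2B at 0x10 = 3b23
  after D3: wrote 4B at 0x23 = 2381f6fa
  after D4: wrote 4B at 0x1c = 2381f6fa
query mem[0x07]=0x71, mem[0x1c]=0x23, mem[0x23]=0x23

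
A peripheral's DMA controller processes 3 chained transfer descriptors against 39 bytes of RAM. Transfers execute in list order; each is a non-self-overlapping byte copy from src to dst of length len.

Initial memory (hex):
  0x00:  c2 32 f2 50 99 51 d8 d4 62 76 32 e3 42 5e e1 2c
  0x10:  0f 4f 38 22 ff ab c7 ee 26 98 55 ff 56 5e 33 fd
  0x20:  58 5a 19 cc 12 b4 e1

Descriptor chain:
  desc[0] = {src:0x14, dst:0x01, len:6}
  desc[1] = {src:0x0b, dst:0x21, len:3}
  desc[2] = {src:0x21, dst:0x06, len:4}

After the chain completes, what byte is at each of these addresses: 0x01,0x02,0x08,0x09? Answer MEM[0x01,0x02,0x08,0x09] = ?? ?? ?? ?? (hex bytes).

MEM[0x01,0x02,0x08,0x09] = ff ab 5e 12

  after D0: wrote 6B at 0x01 = ffabc7ee2698
  after D1: wrote 3B at 0x21 = e3425e
  after D2: wrote 4B at 0x06 = e3425e12
query mem[0x01]=0xff, mem[0x02]=0xab, mem[0x08]=0x5e, mem[0x09]=0x12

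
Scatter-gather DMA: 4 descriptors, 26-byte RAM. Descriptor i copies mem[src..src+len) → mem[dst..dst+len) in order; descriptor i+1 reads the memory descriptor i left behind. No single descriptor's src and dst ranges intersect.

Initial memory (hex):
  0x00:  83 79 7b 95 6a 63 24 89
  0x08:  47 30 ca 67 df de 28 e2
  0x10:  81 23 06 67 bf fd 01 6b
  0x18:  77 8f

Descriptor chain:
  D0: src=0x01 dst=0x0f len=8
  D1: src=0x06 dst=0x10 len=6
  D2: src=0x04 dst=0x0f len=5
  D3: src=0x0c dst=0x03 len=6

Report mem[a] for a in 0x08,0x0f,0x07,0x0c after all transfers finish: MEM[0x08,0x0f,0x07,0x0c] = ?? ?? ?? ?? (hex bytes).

#0 dst[0x0f+8] := {0x79,0x7b,0x95,0x6a,0x63,0x24,0x89,0x47}
#1 dst[0x10+6] := {0x24,0x89,0x47,0x30,0xca,0x67}
#2 dst[0x0f+5] := {0x6a,0x63,0x24,0x89,0x47}
#3 dst[0x03+6] := {0xdf,0xde,0x28,0x6a,0x63,0x24}
query mem[0x08]=0x24, mem[0x0f]=0x6a, mem[0x07]=0x63, mem[0x0c]=0xdf

MEM[0x08,0x0f,0x07,0x0c] = 24 6a 63 df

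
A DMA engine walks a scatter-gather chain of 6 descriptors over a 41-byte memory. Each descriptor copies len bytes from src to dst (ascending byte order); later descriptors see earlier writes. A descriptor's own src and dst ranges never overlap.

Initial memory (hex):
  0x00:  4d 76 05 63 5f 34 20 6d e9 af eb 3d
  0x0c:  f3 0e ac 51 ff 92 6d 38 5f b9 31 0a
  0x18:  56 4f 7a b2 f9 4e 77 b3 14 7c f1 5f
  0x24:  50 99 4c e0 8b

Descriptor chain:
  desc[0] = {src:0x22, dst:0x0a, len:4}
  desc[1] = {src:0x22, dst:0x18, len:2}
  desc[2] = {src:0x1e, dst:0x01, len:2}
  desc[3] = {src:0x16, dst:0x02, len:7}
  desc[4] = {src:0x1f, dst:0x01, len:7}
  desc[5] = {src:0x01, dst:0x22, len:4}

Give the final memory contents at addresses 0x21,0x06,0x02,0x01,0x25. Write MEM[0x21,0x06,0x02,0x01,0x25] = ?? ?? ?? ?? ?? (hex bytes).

MEM[0x21,0x06,0x02,0x01,0x25] = 7c 50 14 b3 f1

[0] 0x22->0x0a len=4 : f1 5f 50 99
[1] 0x22->0x18 len=2 : f1 5f
[2] 0x1e->0x01 len=2 : 77 b3
[3] 0x16->0x02 len=7 : 31 0a f1 5f 7a b2 f9
[4] 0x1f->0x01 len=7 : b3 14 7c f1 5f 50 99
[5] 0x01->0x22 len=4 : b3 14 7c f1
query mem[0x21]=0x7c, mem[0x06]=0x50, mem[0x02]=0x14, mem[0x01]=0xb3, mem[0x25]=0xf1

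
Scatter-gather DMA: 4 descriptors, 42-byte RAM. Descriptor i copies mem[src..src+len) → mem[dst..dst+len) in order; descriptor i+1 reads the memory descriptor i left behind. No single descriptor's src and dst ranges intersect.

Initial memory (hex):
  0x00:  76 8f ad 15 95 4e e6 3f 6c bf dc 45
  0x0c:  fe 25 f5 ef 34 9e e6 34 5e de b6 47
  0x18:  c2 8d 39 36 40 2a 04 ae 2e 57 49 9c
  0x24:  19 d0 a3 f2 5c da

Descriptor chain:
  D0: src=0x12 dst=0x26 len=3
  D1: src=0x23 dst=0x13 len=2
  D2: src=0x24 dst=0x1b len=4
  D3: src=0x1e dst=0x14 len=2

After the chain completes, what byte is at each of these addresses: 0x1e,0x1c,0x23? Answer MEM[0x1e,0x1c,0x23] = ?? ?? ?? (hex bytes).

MEM[0x1e,0x1c,0x23] = 34 d0 9c

#0 dst[0x26+3] := {0xe6,0x34,0x5e}
#1 dst[0x13+2] := {0x9c,0x19}
#2 dst[0x1b+4] := {0x19,0xd0,0xe6,0x34}
#3 dst[0x14+2] := {0x34,0xae}
query mem[0x1e]=0x34, mem[0x1c]=0xd0, mem[0x23]=0x9c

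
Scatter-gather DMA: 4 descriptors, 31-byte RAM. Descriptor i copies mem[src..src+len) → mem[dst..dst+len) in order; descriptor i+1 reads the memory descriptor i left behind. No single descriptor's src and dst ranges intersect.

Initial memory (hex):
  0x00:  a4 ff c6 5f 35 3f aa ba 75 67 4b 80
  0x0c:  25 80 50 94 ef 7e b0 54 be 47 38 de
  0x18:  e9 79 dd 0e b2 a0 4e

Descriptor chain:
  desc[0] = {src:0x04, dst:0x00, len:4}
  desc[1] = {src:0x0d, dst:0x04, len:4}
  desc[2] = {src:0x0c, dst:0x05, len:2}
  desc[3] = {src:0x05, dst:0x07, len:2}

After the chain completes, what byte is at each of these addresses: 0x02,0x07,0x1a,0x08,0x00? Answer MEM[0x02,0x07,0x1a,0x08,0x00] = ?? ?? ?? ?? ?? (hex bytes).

MEM[0x02,0x07,0x1a,0x08,0x00] = aa 25 dd 80 35

#0 dst[0x00+4] := {0x35,0x3f,0xaa,0xba}
#1 dst[0x04+4] := {0x80,0x50,0x94,0xef}
#2 dst[0x05+2] := {0x25,0x80}
#3 dst[0x07+2] := {0x25,0x80}
query mem[0x02]=0xaa, mem[0x07]=0x25, mem[0x1a]=0xdd, mem[0x08]=0x80, mem[0x00]=0x35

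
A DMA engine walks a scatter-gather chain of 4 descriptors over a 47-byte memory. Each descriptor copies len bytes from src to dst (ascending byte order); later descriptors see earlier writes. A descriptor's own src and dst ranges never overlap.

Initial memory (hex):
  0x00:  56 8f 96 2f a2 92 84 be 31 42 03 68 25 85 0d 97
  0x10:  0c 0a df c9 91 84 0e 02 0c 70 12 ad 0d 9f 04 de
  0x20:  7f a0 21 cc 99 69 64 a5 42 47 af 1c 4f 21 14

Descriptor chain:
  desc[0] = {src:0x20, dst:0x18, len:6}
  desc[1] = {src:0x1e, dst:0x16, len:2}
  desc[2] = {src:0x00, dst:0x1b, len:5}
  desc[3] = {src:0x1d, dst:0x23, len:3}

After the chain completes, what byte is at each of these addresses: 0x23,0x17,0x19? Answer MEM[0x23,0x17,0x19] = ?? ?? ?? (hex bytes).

D0: mem[0x18..0x1d] <- [7f a0 21 cc 99 69]
D1: mem[0x16..0x17] <- [04 de]
D2: mem[0x1b..0x1f] <- [56 8f 96 2f a2]
D3: mem[0x23..0x25] <- [96 2f a2]
query mem[0x23]=0x96, mem[0x17]=0xde, mem[0x19]=0xa0

MEM[0x23,0x17,0x19] = 96 de a0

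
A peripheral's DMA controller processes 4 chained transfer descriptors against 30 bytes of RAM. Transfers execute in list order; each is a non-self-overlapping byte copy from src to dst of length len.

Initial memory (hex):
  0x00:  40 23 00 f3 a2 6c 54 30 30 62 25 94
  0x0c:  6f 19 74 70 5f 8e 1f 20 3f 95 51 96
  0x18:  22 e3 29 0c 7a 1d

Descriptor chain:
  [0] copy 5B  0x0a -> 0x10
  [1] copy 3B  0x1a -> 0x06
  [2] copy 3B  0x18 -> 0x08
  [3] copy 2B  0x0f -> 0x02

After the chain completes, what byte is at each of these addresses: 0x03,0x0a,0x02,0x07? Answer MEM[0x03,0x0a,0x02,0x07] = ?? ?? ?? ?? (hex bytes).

[0] 0x0a->0x10 len=5 : 25 94 6f 19 74
[1] 0x1a->0x06 len=3 : 29 0c 7a
[2] 0x18->0x08 len=3 : 22 e3 29
[3] 0x0f->0x02 len=2 : 70 25
query mem[0x03]=0x25, mem[0x0a]=0x29, mem[0x02]=0x70, mem[0x07]=0x0c

MEM[0x03,0x0a,0x02,0x07] = 25 29 70 0c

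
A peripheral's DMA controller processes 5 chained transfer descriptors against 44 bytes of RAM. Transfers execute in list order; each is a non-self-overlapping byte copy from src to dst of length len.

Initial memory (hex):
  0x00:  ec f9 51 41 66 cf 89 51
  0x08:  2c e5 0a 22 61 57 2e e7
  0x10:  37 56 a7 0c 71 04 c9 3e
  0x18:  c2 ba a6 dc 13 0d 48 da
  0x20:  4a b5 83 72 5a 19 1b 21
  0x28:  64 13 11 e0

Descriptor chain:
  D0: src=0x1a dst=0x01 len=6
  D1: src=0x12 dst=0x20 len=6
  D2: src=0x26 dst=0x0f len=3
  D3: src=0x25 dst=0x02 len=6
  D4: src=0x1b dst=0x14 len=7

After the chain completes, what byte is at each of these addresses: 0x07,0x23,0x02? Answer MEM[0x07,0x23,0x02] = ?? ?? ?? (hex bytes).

[0] 0x1a->0x01 len=6 : a6 dc 13 0d 48 da
[1] 0x12->0x20 len=6 : a7 0c 71 04 c9 3e
[2] 0x26->0x0f len=3 : 1b 21 64
[3] 0x25->0x02 len=6 : 3e 1b 21 64 13 11
[4] 0x1b->0x14 len=7 : dc 13 0d 48 da a7 0c
query mem[0x07]=0x11, mem[0x23]=0x04, mem[0x02]=0x3e

MEM[0x07,0x23,0x02] = 11 04 3e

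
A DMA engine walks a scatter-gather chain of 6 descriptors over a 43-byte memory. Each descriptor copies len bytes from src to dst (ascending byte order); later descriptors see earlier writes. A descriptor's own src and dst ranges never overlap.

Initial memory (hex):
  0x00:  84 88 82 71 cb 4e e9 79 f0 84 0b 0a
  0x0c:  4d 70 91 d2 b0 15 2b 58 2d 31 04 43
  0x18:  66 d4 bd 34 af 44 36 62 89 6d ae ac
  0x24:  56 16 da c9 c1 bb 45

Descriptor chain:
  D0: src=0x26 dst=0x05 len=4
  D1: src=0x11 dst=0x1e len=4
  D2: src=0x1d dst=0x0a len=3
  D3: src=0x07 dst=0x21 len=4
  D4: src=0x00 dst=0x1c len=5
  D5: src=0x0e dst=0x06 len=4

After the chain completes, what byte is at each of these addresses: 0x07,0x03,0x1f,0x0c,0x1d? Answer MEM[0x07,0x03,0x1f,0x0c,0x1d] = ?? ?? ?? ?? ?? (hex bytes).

#0 dst[0x05+4] := {0xda,0xc9,0xc1,0xbb}
#1 dst[0x1e+4] := {0x15,0x2b,0x58,0x2d}
#2 dst[0x0a+3] := {0x44,0x15,0x2b}
#3 dst[0x21+4] := {0xc1,0xbb,0x84,0x44}
#4 dst[0x1c+5] := {0x84,0x88,0x82,0x71,0xcb}
#5 dst[0x06+4] := {0x91,0xd2,0xb0,0x15}
query mem[0x07]=0xd2, mem[0x03]=0x71, mem[0x1f]=0x71, mem[0x0c]=0x2b, mem[0x1d]=0x88

MEM[0x07,0x03,0x1f,0x0c,0x1d] = d2 71 71 2b 88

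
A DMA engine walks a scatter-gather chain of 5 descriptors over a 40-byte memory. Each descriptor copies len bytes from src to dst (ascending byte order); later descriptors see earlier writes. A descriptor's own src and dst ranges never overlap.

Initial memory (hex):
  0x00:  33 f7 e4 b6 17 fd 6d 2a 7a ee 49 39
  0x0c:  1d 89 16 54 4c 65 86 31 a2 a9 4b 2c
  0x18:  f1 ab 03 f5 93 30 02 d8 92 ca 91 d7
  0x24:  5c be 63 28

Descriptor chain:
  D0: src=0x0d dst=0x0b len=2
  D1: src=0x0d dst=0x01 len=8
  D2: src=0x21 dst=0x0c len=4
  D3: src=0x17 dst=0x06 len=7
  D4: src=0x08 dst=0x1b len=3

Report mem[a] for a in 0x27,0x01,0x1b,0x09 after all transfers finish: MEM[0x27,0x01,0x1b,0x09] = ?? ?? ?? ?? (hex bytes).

#0 dst[0x0b+2] := {0x89,0x16}
#1 dst[0x01+8] := {0x89,0x16,0x54,0x4c,0x65,0x86,0x31,0xa2}
#2 dst[0x0c+4] := {0xca,0x91,0xd7,0x5c}
#3 dst[0x06+7] := {0x2c,0xf1,0xab,0x03,0xf5,0x93,0x30}
#4 dst[0x1b+3] := {0xab,0x03,0xf5}
query mem[0x27]=0x28, mem[0x01]=0x89, mem[0x1b]=0xab, mem[0x09]=0x03

MEM[0x27,0x01,0x1b,0x09] = 28 89 ab 03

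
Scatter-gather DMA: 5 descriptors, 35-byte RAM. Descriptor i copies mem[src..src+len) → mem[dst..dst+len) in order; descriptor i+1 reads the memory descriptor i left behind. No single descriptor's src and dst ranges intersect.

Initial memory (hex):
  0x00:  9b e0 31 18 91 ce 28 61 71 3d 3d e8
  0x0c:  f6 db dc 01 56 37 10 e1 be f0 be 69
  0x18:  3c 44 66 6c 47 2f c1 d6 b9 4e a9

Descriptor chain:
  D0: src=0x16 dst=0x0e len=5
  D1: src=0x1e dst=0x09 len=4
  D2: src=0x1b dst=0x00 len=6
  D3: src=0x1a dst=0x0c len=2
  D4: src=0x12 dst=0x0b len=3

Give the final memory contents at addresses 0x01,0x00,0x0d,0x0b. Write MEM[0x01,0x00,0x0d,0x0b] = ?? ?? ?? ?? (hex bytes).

D0: mem[0x0e..0x12] <- [be 69 3c 44 66]
D1: mem[0x09..0x0c] <- [c1 d6 b9 4e]
D2: mem[0x00..0x05] <- [6c 47 2f c1 d6 b9]
D3: mem[0x0c..0x0d] <- [66 6c]
D4: mem[0x0b..0x0d] <- [66 e1 be]
query mem[0x01]=0x47, mem[0x00]=0x6c, mem[0x0d]=0xbe, mem[0x0b]=0x66

MEM[0x01,0x00,0x0d,0x0b] = 47 6c be 66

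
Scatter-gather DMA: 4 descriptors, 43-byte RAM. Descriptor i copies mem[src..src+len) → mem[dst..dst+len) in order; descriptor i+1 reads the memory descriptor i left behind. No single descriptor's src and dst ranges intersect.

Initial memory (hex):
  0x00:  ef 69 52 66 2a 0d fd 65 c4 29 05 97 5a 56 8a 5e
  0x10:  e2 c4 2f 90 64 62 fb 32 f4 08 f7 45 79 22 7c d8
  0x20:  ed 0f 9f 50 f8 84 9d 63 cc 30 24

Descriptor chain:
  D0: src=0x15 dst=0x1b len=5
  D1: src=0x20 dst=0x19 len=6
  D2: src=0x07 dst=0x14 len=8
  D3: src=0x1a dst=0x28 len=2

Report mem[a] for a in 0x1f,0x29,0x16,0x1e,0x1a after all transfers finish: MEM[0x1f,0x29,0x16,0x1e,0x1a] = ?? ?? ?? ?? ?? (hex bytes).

  after D0: wrote 5B at 0x1b = 62fb32f408
  after D1: wrote 6B at 0x19 = ed0f9f50f884
  after D2: wrote 8B at 0x14 = 65c42905975a568a
  after D3: wrote 2B at 0x28 = 568a
query mem[0x1f]=0x08, mem[0x29]=0x8a, mem[0x16]=0x29, mem[0x1e]=0x84, mem[0x1a]=0x56

MEM[0x1f,0x29,0x16,0x1e,0x1a] = 08 8a 29 84 56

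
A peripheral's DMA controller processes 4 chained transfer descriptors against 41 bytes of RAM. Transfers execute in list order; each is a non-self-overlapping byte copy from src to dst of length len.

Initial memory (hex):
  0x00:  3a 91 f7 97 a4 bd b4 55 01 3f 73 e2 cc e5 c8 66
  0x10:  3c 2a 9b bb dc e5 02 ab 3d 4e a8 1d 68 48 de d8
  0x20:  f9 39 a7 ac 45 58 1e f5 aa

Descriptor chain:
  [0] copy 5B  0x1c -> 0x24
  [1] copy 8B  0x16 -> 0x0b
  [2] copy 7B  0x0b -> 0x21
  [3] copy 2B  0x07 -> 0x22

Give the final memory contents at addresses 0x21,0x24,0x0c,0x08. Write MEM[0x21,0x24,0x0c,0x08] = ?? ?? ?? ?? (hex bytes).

[0] 0x1c->0x24 len=5 : 68 48 de d8 f9
[1] 0x16->0x0b len=8 : 02 ab 3d 4e a8 1d 68 48
[2] 0x0b->0x21 len=7 : 02 ab 3d 4e a8 1d 68
[3] 0x07->0x22 len=2 : 55 01
query mem[0x21]=0x02, mem[0x24]=0x4e, mem[0x0c]=0xab, mem[0x08]=0x01

MEM[0x21,0x24,0x0c,0x08] = 02 4e ab 01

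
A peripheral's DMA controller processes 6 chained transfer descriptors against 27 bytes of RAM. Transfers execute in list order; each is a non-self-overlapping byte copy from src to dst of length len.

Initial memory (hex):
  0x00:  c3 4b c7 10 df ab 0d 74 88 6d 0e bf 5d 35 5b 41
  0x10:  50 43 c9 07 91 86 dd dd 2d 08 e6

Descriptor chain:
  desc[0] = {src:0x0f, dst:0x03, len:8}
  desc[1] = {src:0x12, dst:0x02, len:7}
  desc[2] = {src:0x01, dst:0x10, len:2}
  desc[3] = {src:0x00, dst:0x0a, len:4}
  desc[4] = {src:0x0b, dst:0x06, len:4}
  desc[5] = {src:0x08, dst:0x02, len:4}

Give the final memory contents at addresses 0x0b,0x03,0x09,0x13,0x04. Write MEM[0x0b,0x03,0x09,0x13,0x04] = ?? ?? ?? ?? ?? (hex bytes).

#0 dst[0x03+8] := {0x41,0x50,0x43,0xc9,0x07,0x91,0x86,0xdd}
#1 dst[0x02+7] := {0xc9,0x07,0x91,0x86,0xdd,0xdd,0x2d}
#2 dst[0x10+2] := {0x4b,0xc9}
#3 dst[0x0a+4] := {0xc3,0x4b,0xc9,0x07}
#4 dst[0x06+4] := {0x4b,0xc9,0x07,0x5b}
#5 dst[0x02+4] := {0x07,0x5b,0xc3,0x4b}
query mem[0x0b]=0x4b, mem[0x03]=0x5b, mem[0x09]=0x5b, mem[0x13]=0x07, mem[0x04]=0xc3

MEM[0x0b,0x03,0x09,0x13,0x04] = 4b 5b 5b 07 c3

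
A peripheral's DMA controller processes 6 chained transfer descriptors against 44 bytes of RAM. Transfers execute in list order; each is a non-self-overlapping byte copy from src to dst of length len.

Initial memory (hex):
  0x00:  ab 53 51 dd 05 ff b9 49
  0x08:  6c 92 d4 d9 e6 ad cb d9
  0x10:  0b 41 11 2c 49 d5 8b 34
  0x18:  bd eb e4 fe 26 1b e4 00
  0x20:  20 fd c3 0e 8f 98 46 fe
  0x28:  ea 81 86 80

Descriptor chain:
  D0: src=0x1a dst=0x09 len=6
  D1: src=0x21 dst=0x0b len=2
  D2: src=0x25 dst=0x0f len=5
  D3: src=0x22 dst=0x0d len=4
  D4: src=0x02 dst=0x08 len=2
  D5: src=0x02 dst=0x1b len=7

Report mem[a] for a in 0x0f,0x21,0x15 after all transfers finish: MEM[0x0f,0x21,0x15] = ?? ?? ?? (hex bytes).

#0 dst[0x09+6] := {0xe4,0xfe,0x26,0x1b,0xe4,0x00}
#1 dst[0x0b+2] := {0xfd,0xc3}
#2 dst[0x0f+5] := {0x98,0x46,0xfe,0xea,0x81}
#3 dst[0x0d+4] := {0xc3,0x0e,0x8f,0x98}
#4 dst[0x08+2] := {0x51,0xdd}
#5 dst[0x1b+7] := {0x51,0xdd,0x05,0xff,0xb9,0x49,0x51}
query mem[0x0f]=0x8f, mem[0x21]=0x51, mem[0x15]=0xd5

MEM[0x0f,0x21,0x15] = 8f 51 d5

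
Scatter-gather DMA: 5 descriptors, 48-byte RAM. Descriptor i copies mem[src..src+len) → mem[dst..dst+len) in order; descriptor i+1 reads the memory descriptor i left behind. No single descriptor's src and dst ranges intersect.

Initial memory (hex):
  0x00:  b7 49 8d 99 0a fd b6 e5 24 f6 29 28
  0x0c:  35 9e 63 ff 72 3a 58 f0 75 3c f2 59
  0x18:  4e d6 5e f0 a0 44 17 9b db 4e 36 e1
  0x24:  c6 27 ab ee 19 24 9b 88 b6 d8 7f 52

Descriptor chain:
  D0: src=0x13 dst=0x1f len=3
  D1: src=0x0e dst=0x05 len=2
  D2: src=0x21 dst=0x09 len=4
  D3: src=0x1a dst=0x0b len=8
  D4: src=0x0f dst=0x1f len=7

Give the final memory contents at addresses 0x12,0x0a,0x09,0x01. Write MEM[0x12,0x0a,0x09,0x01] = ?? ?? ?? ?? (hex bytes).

MEM[0x12,0x0a,0x09,0x01] = 3c 36 3c 49

#0 dst[0x1f+3] := {0xf0,0x75,0x3c}
#1 dst[0x05+2] := {0x63,0xff}
#2 dst[0x09+4] := {0x3c,0x36,0xe1,0xc6}
#3 dst[0x0b+8] := {0x5e,0xf0,0xa0,0x44,0x17,0xf0,0x75,0x3c}
#4 dst[0x1f+7] := {0x17,0xf0,0x75,0x3c,0xf0,0x75,0x3c}
query mem[0x12]=0x3c, mem[0x0a]=0x36, mem[0x09]=0x3c, mem[0x01]=0x49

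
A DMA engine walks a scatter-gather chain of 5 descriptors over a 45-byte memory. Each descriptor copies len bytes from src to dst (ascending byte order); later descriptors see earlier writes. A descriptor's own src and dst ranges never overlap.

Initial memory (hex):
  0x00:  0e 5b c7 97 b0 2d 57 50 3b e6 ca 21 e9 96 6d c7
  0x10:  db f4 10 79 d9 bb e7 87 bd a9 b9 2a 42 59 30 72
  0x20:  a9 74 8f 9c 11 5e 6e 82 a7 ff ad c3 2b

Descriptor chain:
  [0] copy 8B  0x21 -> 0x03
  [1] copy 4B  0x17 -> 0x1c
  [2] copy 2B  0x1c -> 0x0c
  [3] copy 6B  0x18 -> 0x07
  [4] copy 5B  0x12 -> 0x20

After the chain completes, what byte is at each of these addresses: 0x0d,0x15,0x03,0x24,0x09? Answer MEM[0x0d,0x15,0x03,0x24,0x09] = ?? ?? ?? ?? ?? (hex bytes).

D0: mem[0x03..0x0a] <- [74 8f 9c 11 5e 6e 82 a7]
D1: mem[0x1c..0x1f] <- [87 bd a9 b9]
D2: mem[0x0c..0x0d] <- [87 bd]
D3: mem[0x07..0x0c] <- [bd a9 b9 2a 87 bd]
D4: mem[0x20..0x24] <- [10 79 d9 bb e7]
query mem[0x0d]=0xbd, mem[0x15]=0xbb, mem[0x03]=0x74, mem[0x24]=0xe7, mem[0x09]=0xb9

MEM[0x0d,0x15,0x03,0x24,0x09] = bd bb 74 e7 b9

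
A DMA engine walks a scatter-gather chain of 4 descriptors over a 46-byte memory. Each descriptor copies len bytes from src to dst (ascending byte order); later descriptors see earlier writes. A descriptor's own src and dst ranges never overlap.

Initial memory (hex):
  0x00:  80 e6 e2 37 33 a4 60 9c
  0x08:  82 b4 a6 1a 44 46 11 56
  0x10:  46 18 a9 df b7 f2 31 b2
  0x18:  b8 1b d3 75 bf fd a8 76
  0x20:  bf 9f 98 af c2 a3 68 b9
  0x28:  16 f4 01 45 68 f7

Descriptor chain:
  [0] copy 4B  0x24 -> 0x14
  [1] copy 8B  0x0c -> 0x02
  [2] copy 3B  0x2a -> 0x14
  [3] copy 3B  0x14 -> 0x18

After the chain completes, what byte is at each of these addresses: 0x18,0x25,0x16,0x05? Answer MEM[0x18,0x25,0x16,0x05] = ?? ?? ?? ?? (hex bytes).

#0 dst[0x14+4] := {0xc2,0xa3,0x68,0xb9}
#1 dst[0x02+8] := {0x44,0x46,0x11,0x56,0x46,0x18,0xa9,0xdf}
#2 dst[0x14+3] := {0x01,0x45,0x68}
#3 dst[0x18+3] := {0x01,0x45,0x68}
query mem[0x18]=0x01, mem[0x25]=0xa3, mem[0x16]=0x68, mem[0x05]=0x56

MEM[0x18,0x25,0x16,0x05] = 01 a3 68 56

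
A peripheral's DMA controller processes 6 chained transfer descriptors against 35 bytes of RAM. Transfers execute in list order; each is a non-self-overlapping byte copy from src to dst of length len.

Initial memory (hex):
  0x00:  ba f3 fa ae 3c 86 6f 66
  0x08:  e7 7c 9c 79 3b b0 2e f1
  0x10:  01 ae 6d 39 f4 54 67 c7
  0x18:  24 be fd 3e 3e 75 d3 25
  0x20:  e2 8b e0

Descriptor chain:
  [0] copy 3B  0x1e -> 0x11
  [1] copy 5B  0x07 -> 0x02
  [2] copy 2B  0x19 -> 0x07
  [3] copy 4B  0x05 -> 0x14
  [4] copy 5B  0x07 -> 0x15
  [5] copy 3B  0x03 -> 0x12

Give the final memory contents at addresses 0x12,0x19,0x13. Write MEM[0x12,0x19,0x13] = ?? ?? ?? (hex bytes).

  after D0: wrote 3B at 0x11 = d325e2
  after D1: wrote 5B at 0x02 = 66e77c9c79
  after D2: wrote 2B at 0x07 = befd
  after D3: wrote 4B at 0x14 = 9c79befd
  after D4: wrote 5B at 0x15 = befd7c9c79
  after D5: wrote 3B at 0x12 = e77c9c
query mem[0x12]=0xe7, mem[0x19]=0x79, mem[0x13]=0x7c

MEM[0x12,0x19,0x13] = e7 79 7c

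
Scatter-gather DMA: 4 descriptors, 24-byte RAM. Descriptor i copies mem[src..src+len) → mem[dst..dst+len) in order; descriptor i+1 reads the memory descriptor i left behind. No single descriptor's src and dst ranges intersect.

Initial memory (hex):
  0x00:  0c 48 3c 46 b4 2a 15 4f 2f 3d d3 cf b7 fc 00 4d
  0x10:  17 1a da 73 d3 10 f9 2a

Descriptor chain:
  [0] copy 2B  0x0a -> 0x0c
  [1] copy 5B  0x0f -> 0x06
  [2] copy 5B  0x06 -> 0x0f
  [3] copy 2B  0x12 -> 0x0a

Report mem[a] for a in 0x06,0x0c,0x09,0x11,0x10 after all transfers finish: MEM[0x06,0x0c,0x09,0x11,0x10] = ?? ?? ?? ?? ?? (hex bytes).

D0: mem[0x0c..0x0d] <- [d3 cf]
D1: mem[0x06..0x0a] <- [4d 17 1a da 73]
D2: mem[0x0f..0x13] <- [4d 17 1a da 73]
D3: mem[0x0a..0x0b] <- [da 73]
query mem[0x06]=0x4d, mem[0x0c]=0xd3, mem[0x09]=0xda, mem[0x11]=0x1a, mem[0x10]=0x17

MEM[0x06,0x0c,0x09,0x11,0x10] = 4d d3 da 1a 17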